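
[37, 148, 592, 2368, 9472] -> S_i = 37*4^i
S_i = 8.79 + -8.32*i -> [8.79, 0.47, -7.85, -16.17, -24.49]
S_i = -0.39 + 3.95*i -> [-0.39, 3.56, 7.51, 11.46, 15.41]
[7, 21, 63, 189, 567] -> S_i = 7*3^i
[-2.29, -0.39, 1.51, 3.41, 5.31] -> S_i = -2.29 + 1.90*i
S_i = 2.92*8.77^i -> [2.92, 25.61, 224.59, 1969.62, 17273.54]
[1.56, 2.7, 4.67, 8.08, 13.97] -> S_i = 1.56*1.73^i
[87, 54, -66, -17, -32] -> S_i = Random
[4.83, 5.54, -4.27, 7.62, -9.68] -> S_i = Random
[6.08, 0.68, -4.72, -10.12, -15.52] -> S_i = 6.08 + -5.40*i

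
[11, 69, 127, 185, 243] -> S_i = 11 + 58*i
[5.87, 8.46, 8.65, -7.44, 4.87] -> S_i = Random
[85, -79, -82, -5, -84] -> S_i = Random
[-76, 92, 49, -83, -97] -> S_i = Random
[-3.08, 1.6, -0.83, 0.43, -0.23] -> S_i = -3.08*(-0.52)^i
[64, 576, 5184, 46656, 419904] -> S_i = 64*9^i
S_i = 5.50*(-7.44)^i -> [5.5, -40.92, 304.44, -2265.07, 16852.12]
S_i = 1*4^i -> [1, 4, 16, 64, 256]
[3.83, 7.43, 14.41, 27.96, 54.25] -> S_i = 3.83*1.94^i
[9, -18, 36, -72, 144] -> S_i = 9*-2^i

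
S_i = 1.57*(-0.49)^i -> [1.57, -0.77, 0.38, -0.18, 0.09]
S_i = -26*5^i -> [-26, -130, -650, -3250, -16250]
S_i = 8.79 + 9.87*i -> [8.79, 18.66, 28.53, 38.4, 48.27]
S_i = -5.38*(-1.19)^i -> [-5.38, 6.4, -7.62, 9.07, -10.79]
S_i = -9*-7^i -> [-9, 63, -441, 3087, -21609]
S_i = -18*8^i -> [-18, -144, -1152, -9216, -73728]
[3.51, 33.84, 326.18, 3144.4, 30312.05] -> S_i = 3.51*9.64^i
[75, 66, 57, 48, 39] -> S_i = 75 + -9*i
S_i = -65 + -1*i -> [-65, -66, -67, -68, -69]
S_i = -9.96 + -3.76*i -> [-9.96, -13.72, -17.48, -21.24, -25.0]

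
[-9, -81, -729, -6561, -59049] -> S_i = -9*9^i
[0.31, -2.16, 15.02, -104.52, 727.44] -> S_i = 0.31*(-6.96)^i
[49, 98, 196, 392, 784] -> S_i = 49*2^i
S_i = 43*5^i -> [43, 215, 1075, 5375, 26875]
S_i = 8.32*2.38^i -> [8.32, 19.8, 47.13, 112.16, 266.95]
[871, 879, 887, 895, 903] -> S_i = 871 + 8*i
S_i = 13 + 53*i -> [13, 66, 119, 172, 225]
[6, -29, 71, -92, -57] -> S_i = Random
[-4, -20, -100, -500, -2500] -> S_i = -4*5^i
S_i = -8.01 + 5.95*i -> [-8.01, -2.06, 3.89, 9.84, 15.79]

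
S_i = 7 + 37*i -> [7, 44, 81, 118, 155]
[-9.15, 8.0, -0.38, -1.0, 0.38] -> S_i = Random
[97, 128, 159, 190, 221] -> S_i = 97 + 31*i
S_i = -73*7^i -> [-73, -511, -3577, -25039, -175273]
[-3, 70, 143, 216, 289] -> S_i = -3 + 73*i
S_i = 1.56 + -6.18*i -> [1.56, -4.62, -10.8, -16.98, -23.16]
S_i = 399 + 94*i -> [399, 493, 587, 681, 775]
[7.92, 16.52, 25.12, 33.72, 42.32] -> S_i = 7.92 + 8.60*i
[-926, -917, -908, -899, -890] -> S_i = -926 + 9*i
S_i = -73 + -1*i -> [-73, -74, -75, -76, -77]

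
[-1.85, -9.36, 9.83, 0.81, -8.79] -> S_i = Random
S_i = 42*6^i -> [42, 252, 1512, 9072, 54432]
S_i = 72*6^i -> [72, 432, 2592, 15552, 93312]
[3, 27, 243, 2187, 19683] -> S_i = 3*9^i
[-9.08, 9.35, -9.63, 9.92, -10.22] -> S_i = -9.08*(-1.03)^i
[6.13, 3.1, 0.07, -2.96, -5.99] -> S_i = 6.13 + -3.03*i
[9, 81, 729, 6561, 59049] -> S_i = 9*9^i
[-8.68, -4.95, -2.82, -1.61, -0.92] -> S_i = -8.68*0.57^i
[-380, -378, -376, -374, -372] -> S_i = -380 + 2*i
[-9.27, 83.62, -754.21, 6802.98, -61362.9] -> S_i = -9.27*(-9.02)^i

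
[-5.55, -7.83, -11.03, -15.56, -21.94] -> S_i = -5.55*1.41^i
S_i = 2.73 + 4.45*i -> [2.73, 7.18, 11.63, 16.08, 20.53]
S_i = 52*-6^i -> [52, -312, 1872, -11232, 67392]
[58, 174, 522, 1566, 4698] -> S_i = 58*3^i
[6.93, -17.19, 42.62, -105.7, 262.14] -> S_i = 6.93*(-2.48)^i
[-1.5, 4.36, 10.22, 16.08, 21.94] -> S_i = -1.50 + 5.86*i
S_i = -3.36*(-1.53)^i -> [-3.36, 5.14, -7.87, 12.03, -18.41]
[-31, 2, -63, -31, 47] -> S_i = Random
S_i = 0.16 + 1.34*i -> [0.16, 1.5, 2.84, 4.18, 5.52]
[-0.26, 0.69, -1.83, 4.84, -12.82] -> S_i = -0.26*(-2.65)^i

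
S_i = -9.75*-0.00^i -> [-9.75, 0.0, -0.0, 0.0, -0.0]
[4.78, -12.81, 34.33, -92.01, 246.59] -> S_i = 4.78*(-2.68)^i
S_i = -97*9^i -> [-97, -873, -7857, -70713, -636417]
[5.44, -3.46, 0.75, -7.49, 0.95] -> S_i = Random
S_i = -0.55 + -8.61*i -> [-0.55, -9.16, -17.77, -26.38, -34.99]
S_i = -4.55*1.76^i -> [-4.55, -8.01, -14.09, -24.81, -43.66]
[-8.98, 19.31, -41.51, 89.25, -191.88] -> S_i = -8.98*(-2.15)^i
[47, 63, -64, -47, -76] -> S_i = Random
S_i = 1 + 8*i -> [1, 9, 17, 25, 33]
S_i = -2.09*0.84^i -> [-2.09, -1.76, -1.47, -1.24, -1.04]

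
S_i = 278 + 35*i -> [278, 313, 348, 383, 418]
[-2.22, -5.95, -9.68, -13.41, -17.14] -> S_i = -2.22 + -3.73*i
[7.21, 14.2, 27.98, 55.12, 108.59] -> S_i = 7.21*1.97^i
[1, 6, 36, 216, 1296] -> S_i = 1*6^i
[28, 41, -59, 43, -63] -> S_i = Random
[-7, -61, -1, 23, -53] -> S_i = Random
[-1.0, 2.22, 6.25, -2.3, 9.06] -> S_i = Random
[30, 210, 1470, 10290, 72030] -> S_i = 30*7^i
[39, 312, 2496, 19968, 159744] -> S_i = 39*8^i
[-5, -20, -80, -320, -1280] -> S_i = -5*4^i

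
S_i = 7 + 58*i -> [7, 65, 123, 181, 239]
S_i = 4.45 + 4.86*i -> [4.45, 9.31, 14.17, 19.03, 23.89]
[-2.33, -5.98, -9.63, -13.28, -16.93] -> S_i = -2.33 + -3.65*i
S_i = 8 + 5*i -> [8, 13, 18, 23, 28]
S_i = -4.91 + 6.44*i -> [-4.91, 1.53, 7.97, 14.41, 20.85]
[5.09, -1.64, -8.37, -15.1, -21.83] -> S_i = 5.09 + -6.73*i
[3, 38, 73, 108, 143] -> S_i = 3 + 35*i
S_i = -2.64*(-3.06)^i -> [-2.64, 8.08, -24.72, 75.64, -231.47]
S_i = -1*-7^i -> [-1, 7, -49, 343, -2401]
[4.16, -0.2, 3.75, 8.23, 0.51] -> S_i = Random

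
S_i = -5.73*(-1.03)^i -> [-5.73, 5.9, -6.08, 6.26, -6.45]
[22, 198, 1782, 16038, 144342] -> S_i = 22*9^i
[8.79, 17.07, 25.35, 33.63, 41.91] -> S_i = 8.79 + 8.28*i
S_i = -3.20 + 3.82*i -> [-3.2, 0.62, 4.44, 8.26, 12.08]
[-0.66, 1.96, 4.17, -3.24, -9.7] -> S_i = Random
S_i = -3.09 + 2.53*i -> [-3.09, -0.56, 1.97, 4.5, 7.03]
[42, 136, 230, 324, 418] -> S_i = 42 + 94*i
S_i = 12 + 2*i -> [12, 14, 16, 18, 20]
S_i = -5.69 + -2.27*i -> [-5.69, -7.96, -10.23, -12.5, -14.77]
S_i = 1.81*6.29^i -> [1.81, 11.38, 71.61, 450.43, 2833.23]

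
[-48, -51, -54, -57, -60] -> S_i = -48 + -3*i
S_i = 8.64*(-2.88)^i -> [8.64, -24.88, 71.66, -206.39, 594.41]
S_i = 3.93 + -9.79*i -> [3.93, -5.86, -15.65, -25.44, -35.23]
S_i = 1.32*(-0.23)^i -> [1.32, -0.3, 0.07, -0.02, 0.0]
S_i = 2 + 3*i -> [2, 5, 8, 11, 14]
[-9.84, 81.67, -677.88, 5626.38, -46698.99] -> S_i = -9.84*(-8.30)^i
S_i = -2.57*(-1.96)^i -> [-2.57, 5.04, -9.87, 19.35, -37.93]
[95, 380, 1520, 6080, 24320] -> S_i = 95*4^i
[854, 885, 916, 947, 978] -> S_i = 854 + 31*i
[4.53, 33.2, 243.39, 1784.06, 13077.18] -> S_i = 4.53*7.33^i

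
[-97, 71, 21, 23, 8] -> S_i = Random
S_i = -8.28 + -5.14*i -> [-8.28, -13.42, -18.56, -23.7, -28.84]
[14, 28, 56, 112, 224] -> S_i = 14*2^i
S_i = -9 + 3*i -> [-9, -6, -3, 0, 3]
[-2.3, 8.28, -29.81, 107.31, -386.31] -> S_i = -2.30*(-3.60)^i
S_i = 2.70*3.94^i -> [2.7, 10.64, 41.91, 165.14, 650.65]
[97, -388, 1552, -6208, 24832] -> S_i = 97*-4^i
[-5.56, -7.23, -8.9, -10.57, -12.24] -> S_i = -5.56 + -1.67*i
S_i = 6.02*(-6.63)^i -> [6.02, -39.91, 264.62, -1754.43, 11631.9]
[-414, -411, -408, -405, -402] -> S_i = -414 + 3*i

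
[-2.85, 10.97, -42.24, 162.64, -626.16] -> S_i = -2.85*(-3.85)^i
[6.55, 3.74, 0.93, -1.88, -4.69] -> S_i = 6.55 + -2.81*i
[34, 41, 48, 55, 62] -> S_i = 34 + 7*i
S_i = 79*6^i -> [79, 474, 2844, 17064, 102384]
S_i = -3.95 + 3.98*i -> [-3.95, 0.03, 4.01, 7.99, 11.97]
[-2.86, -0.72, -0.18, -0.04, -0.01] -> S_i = -2.86*0.25^i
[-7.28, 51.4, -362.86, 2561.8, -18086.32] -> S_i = -7.28*(-7.06)^i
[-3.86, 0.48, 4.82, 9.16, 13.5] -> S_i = -3.86 + 4.34*i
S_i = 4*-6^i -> [4, -24, 144, -864, 5184]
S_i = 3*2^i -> [3, 6, 12, 24, 48]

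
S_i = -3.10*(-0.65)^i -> [-3.1, 2.02, -1.31, 0.85, -0.55]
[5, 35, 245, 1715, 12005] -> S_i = 5*7^i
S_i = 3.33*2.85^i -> [3.33, 9.49, 27.05, 77.09, 219.7]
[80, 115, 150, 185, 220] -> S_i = 80 + 35*i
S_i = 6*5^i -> [6, 30, 150, 750, 3750]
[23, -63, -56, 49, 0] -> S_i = Random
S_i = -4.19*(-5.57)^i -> [-4.19, 23.34, -129.99, 724.07, -4033.06]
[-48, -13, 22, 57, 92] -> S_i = -48 + 35*i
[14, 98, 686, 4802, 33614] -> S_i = 14*7^i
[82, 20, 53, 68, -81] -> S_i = Random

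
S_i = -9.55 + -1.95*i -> [-9.55, -11.5, -13.45, -15.4, -17.35]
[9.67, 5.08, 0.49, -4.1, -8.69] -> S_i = 9.67 + -4.59*i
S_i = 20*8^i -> [20, 160, 1280, 10240, 81920]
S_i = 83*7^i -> [83, 581, 4067, 28469, 199283]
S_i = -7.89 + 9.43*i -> [-7.89, 1.54, 10.97, 20.4, 29.83]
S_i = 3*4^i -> [3, 12, 48, 192, 768]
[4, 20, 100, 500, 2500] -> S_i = 4*5^i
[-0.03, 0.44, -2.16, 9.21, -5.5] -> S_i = Random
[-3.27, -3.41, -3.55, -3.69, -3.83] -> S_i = -3.27 + -0.14*i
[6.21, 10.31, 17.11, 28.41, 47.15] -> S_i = 6.21*1.66^i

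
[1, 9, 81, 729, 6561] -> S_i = 1*9^i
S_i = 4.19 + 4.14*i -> [4.19, 8.33, 12.47, 16.61, 20.75]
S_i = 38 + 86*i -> [38, 124, 210, 296, 382]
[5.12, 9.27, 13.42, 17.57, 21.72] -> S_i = 5.12 + 4.15*i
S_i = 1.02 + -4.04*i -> [1.02, -3.02, -7.06, -11.1, -15.14]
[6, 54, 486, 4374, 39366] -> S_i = 6*9^i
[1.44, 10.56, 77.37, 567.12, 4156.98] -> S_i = 1.44*7.33^i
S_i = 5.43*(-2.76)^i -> [5.43, -14.99, 41.36, -114.16, 315.09]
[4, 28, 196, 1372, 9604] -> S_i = 4*7^i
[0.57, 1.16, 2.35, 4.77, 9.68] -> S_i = 0.57*2.03^i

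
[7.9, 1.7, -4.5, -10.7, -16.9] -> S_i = 7.90 + -6.20*i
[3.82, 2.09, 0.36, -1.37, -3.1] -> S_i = 3.82 + -1.73*i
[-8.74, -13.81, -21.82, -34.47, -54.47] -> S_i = -8.74*1.58^i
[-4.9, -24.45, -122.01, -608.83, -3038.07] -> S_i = -4.90*4.99^i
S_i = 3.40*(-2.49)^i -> [3.4, -8.47, 21.08, -52.49, 130.7]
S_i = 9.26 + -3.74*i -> [9.26, 5.52, 1.78, -1.96, -5.7]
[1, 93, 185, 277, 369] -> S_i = 1 + 92*i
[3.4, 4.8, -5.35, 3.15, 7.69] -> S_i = Random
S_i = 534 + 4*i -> [534, 538, 542, 546, 550]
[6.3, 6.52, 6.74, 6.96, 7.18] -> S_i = 6.30 + 0.22*i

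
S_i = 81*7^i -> [81, 567, 3969, 27783, 194481]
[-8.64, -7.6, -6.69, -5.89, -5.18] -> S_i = -8.64*0.88^i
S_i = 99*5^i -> [99, 495, 2475, 12375, 61875]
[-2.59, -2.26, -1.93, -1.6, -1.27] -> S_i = -2.59 + 0.33*i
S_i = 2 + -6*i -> [2, -4, -10, -16, -22]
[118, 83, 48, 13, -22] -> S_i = 118 + -35*i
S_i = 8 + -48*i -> [8, -40, -88, -136, -184]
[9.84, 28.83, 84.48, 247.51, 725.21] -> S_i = 9.84*2.93^i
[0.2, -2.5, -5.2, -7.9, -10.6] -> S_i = 0.20 + -2.70*i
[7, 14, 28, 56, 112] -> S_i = 7*2^i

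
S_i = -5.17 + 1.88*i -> [-5.17, -3.29, -1.41, 0.47, 2.35]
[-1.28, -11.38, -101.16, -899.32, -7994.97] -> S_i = -1.28*8.89^i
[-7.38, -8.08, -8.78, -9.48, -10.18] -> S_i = -7.38 + -0.70*i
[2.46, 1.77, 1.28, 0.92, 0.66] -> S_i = 2.46*0.72^i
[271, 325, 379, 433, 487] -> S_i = 271 + 54*i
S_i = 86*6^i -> [86, 516, 3096, 18576, 111456]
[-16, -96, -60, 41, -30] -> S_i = Random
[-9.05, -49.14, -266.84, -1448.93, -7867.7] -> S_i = -9.05*5.43^i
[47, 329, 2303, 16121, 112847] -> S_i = 47*7^i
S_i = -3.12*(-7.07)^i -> [-3.12, 22.06, -155.95, 1102.59, -7795.29]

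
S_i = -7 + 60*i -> [-7, 53, 113, 173, 233]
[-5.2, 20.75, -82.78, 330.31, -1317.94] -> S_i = -5.20*(-3.99)^i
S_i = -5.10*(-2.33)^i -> [-5.1, 11.88, -27.69, 64.51, -150.31]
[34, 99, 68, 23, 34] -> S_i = Random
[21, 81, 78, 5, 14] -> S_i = Random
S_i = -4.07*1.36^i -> [-4.07, -5.54, -7.53, -10.24, -13.92]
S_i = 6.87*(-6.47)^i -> [6.87, -44.45, 287.58, -1860.67, 12038.54]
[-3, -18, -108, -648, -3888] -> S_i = -3*6^i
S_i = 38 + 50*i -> [38, 88, 138, 188, 238]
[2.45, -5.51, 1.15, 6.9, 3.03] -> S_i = Random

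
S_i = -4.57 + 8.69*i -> [-4.57, 4.12, 12.81, 21.5, 30.19]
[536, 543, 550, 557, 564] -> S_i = 536 + 7*i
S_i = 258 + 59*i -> [258, 317, 376, 435, 494]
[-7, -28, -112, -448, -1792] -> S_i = -7*4^i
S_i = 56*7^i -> [56, 392, 2744, 19208, 134456]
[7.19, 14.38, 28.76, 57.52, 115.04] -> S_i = 7.19*2.00^i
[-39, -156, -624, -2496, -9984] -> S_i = -39*4^i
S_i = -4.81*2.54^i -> [-4.81, -12.22, -31.03, -78.82, -200.21]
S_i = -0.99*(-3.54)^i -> [-0.99, 3.5, -12.41, 43.92, -155.47]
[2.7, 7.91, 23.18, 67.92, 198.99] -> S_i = 2.70*2.93^i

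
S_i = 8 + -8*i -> [8, 0, -8, -16, -24]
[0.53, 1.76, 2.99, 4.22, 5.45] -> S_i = 0.53 + 1.23*i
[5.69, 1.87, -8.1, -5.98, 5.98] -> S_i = Random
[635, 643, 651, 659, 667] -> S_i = 635 + 8*i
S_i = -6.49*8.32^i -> [-6.49, -54.0, -449.25, -3737.79, -31098.4]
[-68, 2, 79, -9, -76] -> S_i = Random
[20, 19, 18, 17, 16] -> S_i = 20 + -1*i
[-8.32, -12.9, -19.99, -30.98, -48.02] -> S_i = -8.32*1.55^i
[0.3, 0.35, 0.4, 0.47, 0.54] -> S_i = 0.30*1.16^i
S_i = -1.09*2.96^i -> [-1.09, -3.23, -9.55, -28.27, -83.67]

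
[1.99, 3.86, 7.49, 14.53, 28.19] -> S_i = 1.99*1.94^i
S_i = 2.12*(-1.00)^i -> [2.12, -2.12, 2.12, -2.12, 2.12]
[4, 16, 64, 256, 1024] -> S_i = 4*4^i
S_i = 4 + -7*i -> [4, -3, -10, -17, -24]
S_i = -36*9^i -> [-36, -324, -2916, -26244, -236196]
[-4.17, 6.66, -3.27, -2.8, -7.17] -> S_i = Random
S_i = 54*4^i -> [54, 216, 864, 3456, 13824]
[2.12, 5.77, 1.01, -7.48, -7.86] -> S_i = Random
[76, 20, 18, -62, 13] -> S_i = Random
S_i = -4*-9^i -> [-4, 36, -324, 2916, -26244]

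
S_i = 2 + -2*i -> [2, 0, -2, -4, -6]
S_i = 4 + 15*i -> [4, 19, 34, 49, 64]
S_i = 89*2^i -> [89, 178, 356, 712, 1424]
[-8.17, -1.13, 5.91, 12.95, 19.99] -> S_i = -8.17 + 7.04*i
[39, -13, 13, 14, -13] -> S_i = Random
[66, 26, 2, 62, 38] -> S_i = Random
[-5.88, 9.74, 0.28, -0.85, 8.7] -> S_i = Random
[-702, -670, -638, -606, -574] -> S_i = -702 + 32*i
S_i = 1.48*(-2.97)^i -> [1.48, -4.4, 13.05, -38.77, 115.16]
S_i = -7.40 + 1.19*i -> [-7.4, -6.21, -5.02, -3.83, -2.64]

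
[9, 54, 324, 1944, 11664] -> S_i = 9*6^i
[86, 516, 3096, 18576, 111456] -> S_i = 86*6^i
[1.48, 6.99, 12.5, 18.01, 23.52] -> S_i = 1.48 + 5.51*i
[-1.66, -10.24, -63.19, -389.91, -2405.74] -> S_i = -1.66*6.17^i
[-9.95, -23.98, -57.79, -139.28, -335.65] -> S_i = -9.95*2.41^i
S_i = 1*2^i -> [1, 2, 4, 8, 16]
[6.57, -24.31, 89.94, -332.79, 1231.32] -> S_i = 6.57*(-3.70)^i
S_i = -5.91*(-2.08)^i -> [-5.91, 12.29, -25.57, 53.18, -110.62]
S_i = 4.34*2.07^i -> [4.34, 8.98, 18.6, 38.49, 79.68]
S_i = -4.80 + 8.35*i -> [-4.8, 3.55, 11.9, 20.25, 28.6]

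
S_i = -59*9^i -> [-59, -531, -4779, -43011, -387099]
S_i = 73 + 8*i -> [73, 81, 89, 97, 105]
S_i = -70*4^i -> [-70, -280, -1120, -4480, -17920]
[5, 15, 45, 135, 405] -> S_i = 5*3^i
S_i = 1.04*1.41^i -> [1.04, 1.47, 2.07, 2.92, 4.11]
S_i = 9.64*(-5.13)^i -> [9.64, -49.45, 253.69, -1301.45, 6676.46]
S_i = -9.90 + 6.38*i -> [-9.9, -3.52, 2.86, 9.24, 15.62]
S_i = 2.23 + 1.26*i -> [2.23, 3.49, 4.75, 6.01, 7.27]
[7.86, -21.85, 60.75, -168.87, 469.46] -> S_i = 7.86*(-2.78)^i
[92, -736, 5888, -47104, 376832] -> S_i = 92*-8^i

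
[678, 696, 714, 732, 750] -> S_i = 678 + 18*i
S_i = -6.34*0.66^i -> [-6.34, -4.18, -2.76, -1.82, -1.2]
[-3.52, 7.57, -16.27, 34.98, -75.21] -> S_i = -3.52*(-2.15)^i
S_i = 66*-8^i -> [66, -528, 4224, -33792, 270336]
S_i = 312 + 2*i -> [312, 314, 316, 318, 320]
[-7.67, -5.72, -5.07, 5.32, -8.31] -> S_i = Random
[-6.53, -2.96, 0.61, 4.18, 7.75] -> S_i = -6.53 + 3.57*i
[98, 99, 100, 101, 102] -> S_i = 98 + 1*i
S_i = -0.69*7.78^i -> [-0.69, -5.37, -41.76, -324.93, -2527.94]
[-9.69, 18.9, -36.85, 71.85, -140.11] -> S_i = -9.69*(-1.95)^i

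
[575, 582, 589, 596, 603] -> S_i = 575 + 7*i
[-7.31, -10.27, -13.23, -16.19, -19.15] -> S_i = -7.31 + -2.96*i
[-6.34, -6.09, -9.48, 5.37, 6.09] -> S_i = Random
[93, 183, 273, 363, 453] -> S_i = 93 + 90*i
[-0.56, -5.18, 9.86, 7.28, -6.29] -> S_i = Random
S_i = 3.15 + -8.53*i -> [3.15, -5.38, -13.91, -22.44, -30.97]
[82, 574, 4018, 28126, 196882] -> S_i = 82*7^i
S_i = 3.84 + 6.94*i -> [3.84, 10.78, 17.72, 24.66, 31.6]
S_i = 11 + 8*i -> [11, 19, 27, 35, 43]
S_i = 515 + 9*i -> [515, 524, 533, 542, 551]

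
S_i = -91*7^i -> [-91, -637, -4459, -31213, -218491]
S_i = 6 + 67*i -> [6, 73, 140, 207, 274]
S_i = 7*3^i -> [7, 21, 63, 189, 567]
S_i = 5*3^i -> [5, 15, 45, 135, 405]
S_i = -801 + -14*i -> [-801, -815, -829, -843, -857]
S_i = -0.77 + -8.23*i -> [-0.77, -9.0, -17.23, -25.46, -33.69]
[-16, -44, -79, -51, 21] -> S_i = Random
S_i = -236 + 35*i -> [-236, -201, -166, -131, -96]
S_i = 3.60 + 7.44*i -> [3.6, 11.04, 18.48, 25.92, 33.36]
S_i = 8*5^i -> [8, 40, 200, 1000, 5000]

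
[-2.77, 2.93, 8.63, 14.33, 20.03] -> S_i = -2.77 + 5.70*i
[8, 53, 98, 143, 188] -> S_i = 8 + 45*i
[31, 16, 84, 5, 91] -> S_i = Random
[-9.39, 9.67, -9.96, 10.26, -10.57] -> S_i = -9.39*(-1.03)^i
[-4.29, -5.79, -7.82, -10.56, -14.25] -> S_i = -4.29*1.35^i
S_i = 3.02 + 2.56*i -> [3.02, 5.58, 8.14, 10.7, 13.26]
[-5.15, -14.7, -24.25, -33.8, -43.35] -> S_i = -5.15 + -9.55*i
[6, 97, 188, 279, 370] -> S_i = 6 + 91*i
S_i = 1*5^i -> [1, 5, 25, 125, 625]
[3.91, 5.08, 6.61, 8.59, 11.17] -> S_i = 3.91*1.30^i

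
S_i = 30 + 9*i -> [30, 39, 48, 57, 66]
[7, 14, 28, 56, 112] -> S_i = 7*2^i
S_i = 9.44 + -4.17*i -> [9.44, 5.27, 1.1, -3.07, -7.24]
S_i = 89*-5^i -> [89, -445, 2225, -11125, 55625]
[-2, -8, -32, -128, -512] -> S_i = -2*4^i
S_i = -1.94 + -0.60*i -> [-1.94, -2.54, -3.14, -3.74, -4.34]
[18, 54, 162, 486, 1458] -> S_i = 18*3^i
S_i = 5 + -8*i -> [5, -3, -11, -19, -27]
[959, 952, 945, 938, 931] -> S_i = 959 + -7*i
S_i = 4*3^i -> [4, 12, 36, 108, 324]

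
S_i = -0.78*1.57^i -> [-0.78, -1.22, -1.92, -3.02, -4.74]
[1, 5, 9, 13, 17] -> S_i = 1 + 4*i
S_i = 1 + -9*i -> [1, -8, -17, -26, -35]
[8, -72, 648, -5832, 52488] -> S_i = 8*-9^i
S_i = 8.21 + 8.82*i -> [8.21, 17.03, 25.85, 34.67, 43.49]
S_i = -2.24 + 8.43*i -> [-2.24, 6.19, 14.62, 23.05, 31.48]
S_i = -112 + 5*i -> [-112, -107, -102, -97, -92]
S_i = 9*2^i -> [9, 18, 36, 72, 144]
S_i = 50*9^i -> [50, 450, 4050, 36450, 328050]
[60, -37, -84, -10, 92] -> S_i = Random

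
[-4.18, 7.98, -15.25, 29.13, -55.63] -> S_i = -4.18*(-1.91)^i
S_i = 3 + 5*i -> [3, 8, 13, 18, 23]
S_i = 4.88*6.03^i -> [4.88, 29.43, 177.44, 1069.97, 6451.92]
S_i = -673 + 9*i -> [-673, -664, -655, -646, -637]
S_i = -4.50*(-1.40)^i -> [-4.5, 6.3, -8.82, 12.35, -17.29]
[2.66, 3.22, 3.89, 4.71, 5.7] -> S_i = 2.66*1.21^i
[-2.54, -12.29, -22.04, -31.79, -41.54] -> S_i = -2.54 + -9.75*i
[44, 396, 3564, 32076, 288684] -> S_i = 44*9^i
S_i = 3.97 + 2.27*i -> [3.97, 6.24, 8.51, 10.78, 13.05]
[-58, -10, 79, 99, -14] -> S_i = Random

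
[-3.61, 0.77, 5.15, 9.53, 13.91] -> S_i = -3.61 + 4.38*i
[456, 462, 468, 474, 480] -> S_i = 456 + 6*i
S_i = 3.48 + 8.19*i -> [3.48, 11.67, 19.86, 28.05, 36.24]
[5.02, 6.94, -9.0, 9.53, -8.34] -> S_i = Random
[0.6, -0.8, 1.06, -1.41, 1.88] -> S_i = 0.60*(-1.33)^i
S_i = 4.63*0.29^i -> [4.63, 1.34, 0.39, 0.11, 0.03]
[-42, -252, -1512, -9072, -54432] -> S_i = -42*6^i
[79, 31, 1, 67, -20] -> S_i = Random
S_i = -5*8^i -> [-5, -40, -320, -2560, -20480]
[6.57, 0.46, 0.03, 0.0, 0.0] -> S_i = 6.57*0.07^i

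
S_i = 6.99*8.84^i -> [6.99, 61.79, 546.24, 4828.74, 42686.08]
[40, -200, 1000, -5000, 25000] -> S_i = 40*-5^i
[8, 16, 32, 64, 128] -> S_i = 8*2^i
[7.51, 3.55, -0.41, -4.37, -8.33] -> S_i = 7.51 + -3.96*i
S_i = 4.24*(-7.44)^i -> [4.24, -31.55, 234.7, -1746.16, 12991.45]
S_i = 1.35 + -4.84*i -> [1.35, -3.49, -8.33, -13.17, -18.01]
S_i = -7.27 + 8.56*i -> [-7.27, 1.29, 9.85, 18.41, 26.97]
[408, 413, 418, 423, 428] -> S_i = 408 + 5*i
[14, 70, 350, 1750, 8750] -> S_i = 14*5^i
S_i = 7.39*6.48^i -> [7.39, 47.89, 310.31, 2010.8, 13030.0]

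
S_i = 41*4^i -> [41, 164, 656, 2624, 10496]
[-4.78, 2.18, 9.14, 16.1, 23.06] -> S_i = -4.78 + 6.96*i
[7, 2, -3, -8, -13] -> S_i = 7 + -5*i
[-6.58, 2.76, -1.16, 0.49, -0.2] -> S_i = -6.58*(-0.42)^i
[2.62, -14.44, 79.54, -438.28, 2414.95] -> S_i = 2.62*(-5.51)^i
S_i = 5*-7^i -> [5, -35, 245, -1715, 12005]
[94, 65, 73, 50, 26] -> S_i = Random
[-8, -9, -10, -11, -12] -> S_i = -8 + -1*i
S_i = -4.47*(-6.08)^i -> [-4.47, 27.18, -165.24, 1004.66, -6108.32]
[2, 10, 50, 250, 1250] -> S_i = 2*5^i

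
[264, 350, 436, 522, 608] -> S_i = 264 + 86*i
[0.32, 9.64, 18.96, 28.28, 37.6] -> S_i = 0.32 + 9.32*i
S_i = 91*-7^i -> [91, -637, 4459, -31213, 218491]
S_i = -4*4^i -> [-4, -16, -64, -256, -1024]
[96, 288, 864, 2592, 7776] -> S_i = 96*3^i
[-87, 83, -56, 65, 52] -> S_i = Random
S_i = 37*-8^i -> [37, -296, 2368, -18944, 151552]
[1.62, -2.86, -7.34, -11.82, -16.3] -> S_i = 1.62 + -4.48*i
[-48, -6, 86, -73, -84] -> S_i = Random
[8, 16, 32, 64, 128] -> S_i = 8*2^i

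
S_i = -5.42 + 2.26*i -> [-5.42, -3.16, -0.9, 1.36, 3.62]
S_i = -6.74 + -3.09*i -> [-6.74, -9.83, -12.92, -16.01, -19.1]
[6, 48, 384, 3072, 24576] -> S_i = 6*8^i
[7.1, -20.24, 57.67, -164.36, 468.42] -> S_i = 7.10*(-2.85)^i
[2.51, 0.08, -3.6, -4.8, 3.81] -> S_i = Random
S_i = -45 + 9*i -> [-45, -36, -27, -18, -9]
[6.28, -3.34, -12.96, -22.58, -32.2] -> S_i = 6.28 + -9.62*i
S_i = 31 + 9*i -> [31, 40, 49, 58, 67]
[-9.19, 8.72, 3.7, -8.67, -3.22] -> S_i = Random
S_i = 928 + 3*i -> [928, 931, 934, 937, 940]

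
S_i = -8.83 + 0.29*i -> [-8.83, -8.54, -8.25, -7.96, -7.67]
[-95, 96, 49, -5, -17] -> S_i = Random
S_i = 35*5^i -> [35, 175, 875, 4375, 21875]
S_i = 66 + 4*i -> [66, 70, 74, 78, 82]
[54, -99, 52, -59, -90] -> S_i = Random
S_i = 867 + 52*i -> [867, 919, 971, 1023, 1075]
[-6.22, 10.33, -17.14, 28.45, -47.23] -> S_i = -6.22*(-1.66)^i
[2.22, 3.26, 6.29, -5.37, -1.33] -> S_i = Random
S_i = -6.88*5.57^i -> [-6.88, -38.32, -213.45, -1188.92, -6622.31]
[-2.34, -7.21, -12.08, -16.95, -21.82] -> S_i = -2.34 + -4.87*i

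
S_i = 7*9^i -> [7, 63, 567, 5103, 45927]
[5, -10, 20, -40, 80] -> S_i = 5*-2^i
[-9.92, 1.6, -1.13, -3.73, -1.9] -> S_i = Random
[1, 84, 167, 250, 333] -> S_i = 1 + 83*i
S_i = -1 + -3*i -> [-1, -4, -7, -10, -13]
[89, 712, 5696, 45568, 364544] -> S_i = 89*8^i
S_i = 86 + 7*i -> [86, 93, 100, 107, 114]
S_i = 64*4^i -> [64, 256, 1024, 4096, 16384]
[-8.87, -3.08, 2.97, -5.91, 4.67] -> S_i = Random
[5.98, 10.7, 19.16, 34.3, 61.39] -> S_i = 5.98*1.79^i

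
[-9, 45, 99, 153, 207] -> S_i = -9 + 54*i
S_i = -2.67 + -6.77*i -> [-2.67, -9.44, -16.21, -22.98, -29.75]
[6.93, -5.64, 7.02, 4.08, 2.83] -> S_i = Random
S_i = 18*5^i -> [18, 90, 450, 2250, 11250]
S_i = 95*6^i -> [95, 570, 3420, 20520, 123120]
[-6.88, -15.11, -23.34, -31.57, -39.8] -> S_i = -6.88 + -8.23*i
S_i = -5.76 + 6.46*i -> [-5.76, 0.7, 7.16, 13.62, 20.08]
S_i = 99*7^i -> [99, 693, 4851, 33957, 237699]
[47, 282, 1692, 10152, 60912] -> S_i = 47*6^i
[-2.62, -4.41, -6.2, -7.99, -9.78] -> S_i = -2.62 + -1.79*i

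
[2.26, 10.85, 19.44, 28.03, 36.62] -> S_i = 2.26 + 8.59*i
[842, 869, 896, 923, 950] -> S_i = 842 + 27*i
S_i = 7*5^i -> [7, 35, 175, 875, 4375]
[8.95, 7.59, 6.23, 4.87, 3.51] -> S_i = 8.95 + -1.36*i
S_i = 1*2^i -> [1, 2, 4, 8, 16]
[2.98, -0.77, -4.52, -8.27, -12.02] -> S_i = 2.98 + -3.75*i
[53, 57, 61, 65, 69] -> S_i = 53 + 4*i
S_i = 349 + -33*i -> [349, 316, 283, 250, 217]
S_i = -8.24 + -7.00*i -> [-8.24, -15.24, -22.24, -29.24, -36.24]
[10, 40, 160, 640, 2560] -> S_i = 10*4^i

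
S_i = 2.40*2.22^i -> [2.4, 5.33, 11.83, 26.26, 58.29]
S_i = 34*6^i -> [34, 204, 1224, 7344, 44064]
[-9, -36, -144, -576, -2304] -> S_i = -9*4^i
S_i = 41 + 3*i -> [41, 44, 47, 50, 53]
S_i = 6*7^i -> [6, 42, 294, 2058, 14406]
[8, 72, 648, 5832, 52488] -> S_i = 8*9^i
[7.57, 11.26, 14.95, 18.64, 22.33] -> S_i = 7.57 + 3.69*i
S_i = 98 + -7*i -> [98, 91, 84, 77, 70]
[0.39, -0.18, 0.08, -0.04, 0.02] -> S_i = 0.39*(-0.45)^i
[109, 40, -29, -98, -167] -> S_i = 109 + -69*i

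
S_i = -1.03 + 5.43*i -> [-1.03, 4.4, 9.83, 15.26, 20.69]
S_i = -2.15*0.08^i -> [-2.15, -0.17, -0.01, -0.0, -0.0]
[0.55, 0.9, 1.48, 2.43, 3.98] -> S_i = 0.55*1.64^i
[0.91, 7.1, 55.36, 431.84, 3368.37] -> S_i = 0.91*7.80^i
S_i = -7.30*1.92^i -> [-7.3, -14.02, -26.91, -51.67, -99.2]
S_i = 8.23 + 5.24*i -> [8.23, 13.47, 18.71, 23.95, 29.19]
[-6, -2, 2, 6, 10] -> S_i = -6 + 4*i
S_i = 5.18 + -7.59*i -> [5.18, -2.41, -10.0, -17.59, -25.18]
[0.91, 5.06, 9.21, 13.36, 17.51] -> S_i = 0.91 + 4.15*i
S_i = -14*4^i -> [-14, -56, -224, -896, -3584]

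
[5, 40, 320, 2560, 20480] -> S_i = 5*8^i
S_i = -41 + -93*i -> [-41, -134, -227, -320, -413]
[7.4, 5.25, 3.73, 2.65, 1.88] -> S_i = 7.40*0.71^i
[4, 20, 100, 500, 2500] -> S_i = 4*5^i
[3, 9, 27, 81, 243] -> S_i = 3*3^i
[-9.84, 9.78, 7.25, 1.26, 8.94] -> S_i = Random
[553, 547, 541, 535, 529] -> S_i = 553 + -6*i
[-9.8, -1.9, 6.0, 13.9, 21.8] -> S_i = -9.80 + 7.90*i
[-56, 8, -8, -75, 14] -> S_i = Random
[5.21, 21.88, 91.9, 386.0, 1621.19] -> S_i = 5.21*4.20^i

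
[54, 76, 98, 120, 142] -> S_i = 54 + 22*i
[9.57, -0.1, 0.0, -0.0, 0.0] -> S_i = 9.57*(-0.01)^i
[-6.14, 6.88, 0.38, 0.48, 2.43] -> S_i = Random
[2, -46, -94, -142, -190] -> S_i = 2 + -48*i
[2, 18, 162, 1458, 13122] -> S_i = 2*9^i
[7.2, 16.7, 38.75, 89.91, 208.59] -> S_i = 7.20*2.32^i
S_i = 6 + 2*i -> [6, 8, 10, 12, 14]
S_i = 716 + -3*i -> [716, 713, 710, 707, 704]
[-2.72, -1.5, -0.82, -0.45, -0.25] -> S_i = -2.72*0.55^i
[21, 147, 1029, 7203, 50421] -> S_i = 21*7^i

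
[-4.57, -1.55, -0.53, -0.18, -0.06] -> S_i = -4.57*0.34^i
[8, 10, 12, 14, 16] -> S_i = 8 + 2*i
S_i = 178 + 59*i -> [178, 237, 296, 355, 414]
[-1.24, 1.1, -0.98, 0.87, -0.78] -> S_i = -1.24*(-0.89)^i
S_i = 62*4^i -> [62, 248, 992, 3968, 15872]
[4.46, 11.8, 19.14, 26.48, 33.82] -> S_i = 4.46 + 7.34*i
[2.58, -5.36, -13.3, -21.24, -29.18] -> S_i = 2.58 + -7.94*i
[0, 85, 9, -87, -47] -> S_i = Random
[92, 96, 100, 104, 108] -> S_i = 92 + 4*i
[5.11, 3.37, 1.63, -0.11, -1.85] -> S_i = 5.11 + -1.74*i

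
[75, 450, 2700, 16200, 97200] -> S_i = 75*6^i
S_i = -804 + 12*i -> [-804, -792, -780, -768, -756]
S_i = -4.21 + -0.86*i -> [-4.21, -5.07, -5.93, -6.79, -7.65]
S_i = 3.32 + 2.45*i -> [3.32, 5.77, 8.22, 10.67, 13.12]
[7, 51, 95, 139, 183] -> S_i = 7 + 44*i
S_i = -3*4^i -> [-3, -12, -48, -192, -768]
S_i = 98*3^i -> [98, 294, 882, 2646, 7938]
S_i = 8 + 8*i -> [8, 16, 24, 32, 40]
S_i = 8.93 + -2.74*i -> [8.93, 6.19, 3.45, 0.71, -2.03]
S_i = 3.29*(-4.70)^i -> [3.29, -15.46, 72.68, -341.58, 1605.42]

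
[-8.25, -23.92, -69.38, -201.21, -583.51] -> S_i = -8.25*2.90^i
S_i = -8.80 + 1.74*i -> [-8.8, -7.06, -5.32, -3.58, -1.84]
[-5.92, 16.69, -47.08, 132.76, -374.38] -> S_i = -5.92*(-2.82)^i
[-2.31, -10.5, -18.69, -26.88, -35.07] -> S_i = -2.31 + -8.19*i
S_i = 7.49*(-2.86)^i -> [7.49, -21.42, 61.27, -175.22, 501.12]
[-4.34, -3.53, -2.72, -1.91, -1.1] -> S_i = -4.34 + 0.81*i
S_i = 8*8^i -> [8, 64, 512, 4096, 32768]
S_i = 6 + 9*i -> [6, 15, 24, 33, 42]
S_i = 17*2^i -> [17, 34, 68, 136, 272]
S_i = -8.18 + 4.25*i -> [-8.18, -3.93, 0.32, 4.57, 8.82]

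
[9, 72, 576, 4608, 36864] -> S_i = 9*8^i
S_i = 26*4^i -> [26, 104, 416, 1664, 6656]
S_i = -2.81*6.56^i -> [-2.81, -18.43, -120.92, -793.26, -5203.81]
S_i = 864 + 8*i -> [864, 872, 880, 888, 896]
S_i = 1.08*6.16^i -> [1.08, 6.65, 40.98, 252.44, 1555.06]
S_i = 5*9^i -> [5, 45, 405, 3645, 32805]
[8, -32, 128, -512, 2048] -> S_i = 8*-4^i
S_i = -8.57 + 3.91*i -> [-8.57, -4.66, -0.75, 3.16, 7.07]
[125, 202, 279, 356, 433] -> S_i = 125 + 77*i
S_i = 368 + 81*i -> [368, 449, 530, 611, 692]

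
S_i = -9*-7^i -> [-9, 63, -441, 3087, -21609]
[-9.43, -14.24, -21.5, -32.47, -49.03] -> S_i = -9.43*1.51^i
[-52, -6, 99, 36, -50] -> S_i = Random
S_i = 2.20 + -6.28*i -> [2.2, -4.08, -10.36, -16.64, -22.92]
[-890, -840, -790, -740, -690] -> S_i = -890 + 50*i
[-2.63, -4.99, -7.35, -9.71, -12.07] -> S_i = -2.63 + -2.36*i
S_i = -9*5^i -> [-9, -45, -225, -1125, -5625]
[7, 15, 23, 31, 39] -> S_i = 7 + 8*i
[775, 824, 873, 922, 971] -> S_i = 775 + 49*i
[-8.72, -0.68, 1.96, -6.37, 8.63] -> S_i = Random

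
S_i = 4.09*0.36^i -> [4.09, 1.47, 0.53, 0.19, 0.07]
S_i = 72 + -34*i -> [72, 38, 4, -30, -64]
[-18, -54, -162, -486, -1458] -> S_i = -18*3^i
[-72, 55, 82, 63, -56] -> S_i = Random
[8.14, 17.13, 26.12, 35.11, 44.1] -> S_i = 8.14 + 8.99*i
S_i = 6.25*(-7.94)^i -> [6.25, -49.62, 394.02, -3128.54, 24840.6]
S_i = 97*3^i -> [97, 291, 873, 2619, 7857]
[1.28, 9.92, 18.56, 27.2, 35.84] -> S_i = 1.28 + 8.64*i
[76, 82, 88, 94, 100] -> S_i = 76 + 6*i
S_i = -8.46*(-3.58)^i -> [-8.46, 30.29, -108.43, 388.17, -1389.64]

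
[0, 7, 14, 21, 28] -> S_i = 0 + 7*i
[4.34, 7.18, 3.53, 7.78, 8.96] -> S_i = Random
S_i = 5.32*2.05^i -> [5.32, 10.91, 22.36, 45.83, 93.96]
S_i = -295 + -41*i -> [-295, -336, -377, -418, -459]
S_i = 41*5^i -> [41, 205, 1025, 5125, 25625]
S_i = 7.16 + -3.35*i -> [7.16, 3.81, 0.46, -2.89, -6.24]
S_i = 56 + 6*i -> [56, 62, 68, 74, 80]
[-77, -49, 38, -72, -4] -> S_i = Random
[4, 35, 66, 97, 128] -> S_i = 4 + 31*i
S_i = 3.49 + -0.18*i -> [3.49, 3.31, 3.13, 2.95, 2.77]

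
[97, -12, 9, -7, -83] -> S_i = Random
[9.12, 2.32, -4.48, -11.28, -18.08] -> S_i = 9.12 + -6.80*i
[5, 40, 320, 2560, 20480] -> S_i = 5*8^i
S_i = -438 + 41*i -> [-438, -397, -356, -315, -274]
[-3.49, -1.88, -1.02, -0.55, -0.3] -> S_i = -3.49*0.54^i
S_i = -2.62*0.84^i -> [-2.62, -2.2, -1.85, -1.55, -1.3]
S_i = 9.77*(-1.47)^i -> [9.77, -14.36, 21.11, -31.03, 45.62]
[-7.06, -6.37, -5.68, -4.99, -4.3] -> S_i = -7.06 + 0.69*i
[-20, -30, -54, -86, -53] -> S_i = Random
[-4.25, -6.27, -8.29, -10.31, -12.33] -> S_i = -4.25 + -2.02*i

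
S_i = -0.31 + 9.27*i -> [-0.31, 8.96, 18.23, 27.5, 36.77]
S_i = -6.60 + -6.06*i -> [-6.6, -12.66, -18.72, -24.78, -30.84]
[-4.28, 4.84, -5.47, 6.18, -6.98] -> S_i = -4.28*(-1.13)^i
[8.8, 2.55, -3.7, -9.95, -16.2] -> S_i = 8.80 + -6.25*i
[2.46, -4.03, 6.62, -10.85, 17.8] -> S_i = 2.46*(-1.64)^i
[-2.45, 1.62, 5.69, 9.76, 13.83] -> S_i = -2.45 + 4.07*i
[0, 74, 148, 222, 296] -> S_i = 0 + 74*i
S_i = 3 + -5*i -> [3, -2, -7, -12, -17]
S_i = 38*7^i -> [38, 266, 1862, 13034, 91238]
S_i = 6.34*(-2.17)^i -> [6.34, -13.76, 29.85, -64.78, 140.58]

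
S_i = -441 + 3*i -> [-441, -438, -435, -432, -429]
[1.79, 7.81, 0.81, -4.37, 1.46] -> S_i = Random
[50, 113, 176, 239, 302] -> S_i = 50 + 63*i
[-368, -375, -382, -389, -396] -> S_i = -368 + -7*i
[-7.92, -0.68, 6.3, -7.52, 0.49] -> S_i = Random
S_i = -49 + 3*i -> [-49, -46, -43, -40, -37]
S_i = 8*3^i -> [8, 24, 72, 216, 648]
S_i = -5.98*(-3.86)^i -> [-5.98, 23.08, -89.1, 343.92, -1327.55]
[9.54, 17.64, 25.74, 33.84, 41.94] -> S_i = 9.54 + 8.10*i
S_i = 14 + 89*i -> [14, 103, 192, 281, 370]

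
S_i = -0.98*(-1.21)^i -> [-0.98, 1.19, -1.43, 1.74, -2.1]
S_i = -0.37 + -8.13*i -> [-0.37, -8.5, -16.63, -24.76, -32.89]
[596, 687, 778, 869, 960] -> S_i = 596 + 91*i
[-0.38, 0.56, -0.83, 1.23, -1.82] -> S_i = -0.38*(-1.48)^i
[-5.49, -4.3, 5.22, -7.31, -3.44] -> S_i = Random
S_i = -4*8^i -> [-4, -32, -256, -2048, -16384]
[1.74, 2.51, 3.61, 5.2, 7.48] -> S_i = 1.74*1.44^i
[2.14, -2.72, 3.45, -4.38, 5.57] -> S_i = 2.14*(-1.27)^i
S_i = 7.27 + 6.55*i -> [7.27, 13.82, 20.37, 26.92, 33.47]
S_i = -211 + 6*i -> [-211, -205, -199, -193, -187]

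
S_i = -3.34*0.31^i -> [-3.34, -1.04, -0.32, -0.1, -0.03]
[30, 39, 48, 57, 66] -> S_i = 30 + 9*i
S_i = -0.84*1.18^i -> [-0.84, -0.99, -1.17, -1.38, -1.63]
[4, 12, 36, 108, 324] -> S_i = 4*3^i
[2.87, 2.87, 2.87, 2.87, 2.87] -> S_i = 2.87 + -0.00*i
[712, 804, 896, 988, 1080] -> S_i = 712 + 92*i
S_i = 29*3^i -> [29, 87, 261, 783, 2349]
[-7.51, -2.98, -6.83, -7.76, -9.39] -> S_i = Random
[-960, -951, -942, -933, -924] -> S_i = -960 + 9*i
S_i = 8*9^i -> [8, 72, 648, 5832, 52488]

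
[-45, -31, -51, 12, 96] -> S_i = Random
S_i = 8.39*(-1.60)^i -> [8.39, -13.42, 21.48, -34.37, 54.98]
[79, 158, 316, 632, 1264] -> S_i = 79*2^i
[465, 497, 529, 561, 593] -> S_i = 465 + 32*i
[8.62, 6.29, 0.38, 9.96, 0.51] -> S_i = Random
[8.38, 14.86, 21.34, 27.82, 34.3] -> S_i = 8.38 + 6.48*i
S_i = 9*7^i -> [9, 63, 441, 3087, 21609]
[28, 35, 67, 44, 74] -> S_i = Random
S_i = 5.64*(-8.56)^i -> [5.64, -48.28, 413.26, -3537.53, 30281.28]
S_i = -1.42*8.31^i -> [-1.42, -11.8, -98.06, -814.88, -6771.62]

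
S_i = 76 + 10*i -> [76, 86, 96, 106, 116]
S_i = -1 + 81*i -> [-1, 80, 161, 242, 323]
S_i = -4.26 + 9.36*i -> [-4.26, 5.1, 14.46, 23.82, 33.18]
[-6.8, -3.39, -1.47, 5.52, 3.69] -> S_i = Random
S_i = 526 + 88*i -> [526, 614, 702, 790, 878]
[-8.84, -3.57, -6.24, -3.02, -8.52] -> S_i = Random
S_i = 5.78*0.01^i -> [5.78, 0.06, 0.0, 0.0, 0.0]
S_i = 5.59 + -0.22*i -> [5.59, 5.37, 5.15, 4.93, 4.71]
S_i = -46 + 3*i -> [-46, -43, -40, -37, -34]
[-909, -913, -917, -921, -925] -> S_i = -909 + -4*i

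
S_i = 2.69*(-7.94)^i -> [2.69, -21.36, 169.59, -1346.52, 10691.39]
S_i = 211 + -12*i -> [211, 199, 187, 175, 163]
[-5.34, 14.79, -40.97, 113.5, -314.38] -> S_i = -5.34*(-2.77)^i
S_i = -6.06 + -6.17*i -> [-6.06, -12.23, -18.4, -24.57, -30.74]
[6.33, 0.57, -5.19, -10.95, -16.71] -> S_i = 6.33 + -5.76*i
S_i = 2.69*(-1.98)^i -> [2.69, -5.33, 10.55, -20.88, 41.34]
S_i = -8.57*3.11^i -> [-8.57, -26.65, -82.89, -257.79, -801.72]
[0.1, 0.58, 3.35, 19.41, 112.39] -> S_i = 0.10*5.79^i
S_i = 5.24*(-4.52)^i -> [5.24, -23.68, 107.06, -483.89, 2187.18]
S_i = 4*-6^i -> [4, -24, 144, -864, 5184]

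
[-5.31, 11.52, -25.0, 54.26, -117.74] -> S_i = -5.31*(-2.17)^i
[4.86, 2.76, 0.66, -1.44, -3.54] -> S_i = 4.86 + -2.10*i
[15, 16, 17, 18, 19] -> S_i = 15 + 1*i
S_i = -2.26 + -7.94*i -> [-2.26, -10.2, -18.14, -26.08, -34.02]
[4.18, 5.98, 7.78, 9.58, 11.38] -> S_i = 4.18 + 1.80*i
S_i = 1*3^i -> [1, 3, 9, 27, 81]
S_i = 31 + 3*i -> [31, 34, 37, 40, 43]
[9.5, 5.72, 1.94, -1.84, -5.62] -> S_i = 9.50 + -3.78*i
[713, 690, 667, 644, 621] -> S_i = 713 + -23*i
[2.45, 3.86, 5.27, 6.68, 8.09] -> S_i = 2.45 + 1.41*i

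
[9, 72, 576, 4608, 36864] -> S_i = 9*8^i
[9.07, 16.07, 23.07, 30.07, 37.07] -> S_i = 9.07 + 7.00*i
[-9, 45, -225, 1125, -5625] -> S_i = -9*-5^i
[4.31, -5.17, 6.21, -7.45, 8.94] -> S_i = 4.31*(-1.20)^i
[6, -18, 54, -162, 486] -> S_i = 6*-3^i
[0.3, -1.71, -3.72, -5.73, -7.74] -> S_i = 0.30 + -2.01*i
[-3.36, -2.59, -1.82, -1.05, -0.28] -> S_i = -3.36 + 0.77*i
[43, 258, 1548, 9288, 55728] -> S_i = 43*6^i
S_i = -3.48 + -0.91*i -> [-3.48, -4.39, -5.3, -6.21, -7.12]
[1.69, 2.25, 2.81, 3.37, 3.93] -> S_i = 1.69 + 0.56*i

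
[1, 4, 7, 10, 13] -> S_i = 1 + 3*i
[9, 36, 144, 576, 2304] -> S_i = 9*4^i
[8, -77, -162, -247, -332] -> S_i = 8 + -85*i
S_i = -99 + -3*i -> [-99, -102, -105, -108, -111]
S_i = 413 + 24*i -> [413, 437, 461, 485, 509]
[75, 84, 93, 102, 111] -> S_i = 75 + 9*i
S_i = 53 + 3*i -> [53, 56, 59, 62, 65]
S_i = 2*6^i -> [2, 12, 72, 432, 2592]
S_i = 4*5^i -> [4, 20, 100, 500, 2500]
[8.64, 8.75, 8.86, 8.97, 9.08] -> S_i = 8.64 + 0.11*i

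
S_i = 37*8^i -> [37, 296, 2368, 18944, 151552]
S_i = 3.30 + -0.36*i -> [3.3, 2.94, 2.58, 2.22, 1.86]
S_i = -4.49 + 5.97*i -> [-4.49, 1.48, 7.45, 13.42, 19.39]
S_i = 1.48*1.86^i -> [1.48, 2.75, 5.12, 9.52, 17.71]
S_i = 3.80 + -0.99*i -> [3.8, 2.81, 1.82, 0.83, -0.16]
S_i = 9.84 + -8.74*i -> [9.84, 1.1, -7.64, -16.38, -25.12]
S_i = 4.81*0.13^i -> [4.81, 0.63, 0.08, 0.01, 0.0]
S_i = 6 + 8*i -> [6, 14, 22, 30, 38]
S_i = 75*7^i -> [75, 525, 3675, 25725, 180075]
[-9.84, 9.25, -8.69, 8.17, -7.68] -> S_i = -9.84*(-0.94)^i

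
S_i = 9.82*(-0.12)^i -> [9.82, -1.18, 0.14, -0.02, 0.0]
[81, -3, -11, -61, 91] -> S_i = Random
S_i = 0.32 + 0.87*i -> [0.32, 1.19, 2.06, 2.93, 3.8]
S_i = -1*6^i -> [-1, -6, -36, -216, -1296]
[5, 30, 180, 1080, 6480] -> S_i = 5*6^i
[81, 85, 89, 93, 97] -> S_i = 81 + 4*i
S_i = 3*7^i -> [3, 21, 147, 1029, 7203]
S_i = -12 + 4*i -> [-12, -8, -4, 0, 4]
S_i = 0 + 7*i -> [0, 7, 14, 21, 28]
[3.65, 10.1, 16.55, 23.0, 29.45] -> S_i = 3.65 + 6.45*i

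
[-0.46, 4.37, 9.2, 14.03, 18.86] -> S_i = -0.46 + 4.83*i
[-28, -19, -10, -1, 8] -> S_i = -28 + 9*i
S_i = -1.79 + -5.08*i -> [-1.79, -6.87, -11.95, -17.03, -22.11]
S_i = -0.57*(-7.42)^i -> [-0.57, 4.23, -31.38, 232.86, -1727.79]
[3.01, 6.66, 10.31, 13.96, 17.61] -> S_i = 3.01 + 3.65*i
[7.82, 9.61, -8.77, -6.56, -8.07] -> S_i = Random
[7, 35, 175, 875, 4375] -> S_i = 7*5^i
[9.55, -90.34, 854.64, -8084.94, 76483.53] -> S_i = 9.55*(-9.46)^i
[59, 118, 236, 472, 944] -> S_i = 59*2^i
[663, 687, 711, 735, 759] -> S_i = 663 + 24*i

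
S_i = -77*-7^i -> [-77, 539, -3773, 26411, -184877]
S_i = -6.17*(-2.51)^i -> [-6.17, 15.49, -38.87, 97.57, -244.9]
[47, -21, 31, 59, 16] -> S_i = Random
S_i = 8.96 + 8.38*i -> [8.96, 17.34, 25.72, 34.1, 42.48]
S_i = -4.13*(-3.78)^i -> [-4.13, 15.61, -59.01, 223.06, -843.17]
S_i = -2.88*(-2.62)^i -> [-2.88, 7.55, -19.77, 51.8, -135.71]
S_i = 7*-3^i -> [7, -21, 63, -189, 567]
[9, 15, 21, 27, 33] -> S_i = 9 + 6*i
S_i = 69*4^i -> [69, 276, 1104, 4416, 17664]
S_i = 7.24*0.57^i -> [7.24, 4.13, 2.35, 1.34, 0.76]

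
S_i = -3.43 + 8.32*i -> [-3.43, 4.89, 13.21, 21.53, 29.85]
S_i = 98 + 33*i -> [98, 131, 164, 197, 230]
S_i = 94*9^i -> [94, 846, 7614, 68526, 616734]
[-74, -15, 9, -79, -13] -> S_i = Random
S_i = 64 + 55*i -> [64, 119, 174, 229, 284]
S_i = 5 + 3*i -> [5, 8, 11, 14, 17]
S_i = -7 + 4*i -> [-7, -3, 1, 5, 9]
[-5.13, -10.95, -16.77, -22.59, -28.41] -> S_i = -5.13 + -5.82*i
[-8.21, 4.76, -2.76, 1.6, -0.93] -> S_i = -8.21*(-0.58)^i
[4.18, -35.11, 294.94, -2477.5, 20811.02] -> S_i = 4.18*(-8.40)^i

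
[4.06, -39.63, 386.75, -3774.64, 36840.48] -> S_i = 4.06*(-9.76)^i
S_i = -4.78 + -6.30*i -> [-4.78, -11.08, -17.38, -23.68, -29.98]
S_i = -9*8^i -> [-9, -72, -576, -4608, -36864]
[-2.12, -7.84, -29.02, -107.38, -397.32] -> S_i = -2.12*3.70^i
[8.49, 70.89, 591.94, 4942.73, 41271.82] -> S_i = 8.49*8.35^i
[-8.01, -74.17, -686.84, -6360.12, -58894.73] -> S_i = -8.01*9.26^i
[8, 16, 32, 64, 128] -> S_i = 8*2^i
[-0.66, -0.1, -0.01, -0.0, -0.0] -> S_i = -0.66*0.15^i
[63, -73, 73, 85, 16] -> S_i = Random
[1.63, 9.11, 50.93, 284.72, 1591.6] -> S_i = 1.63*5.59^i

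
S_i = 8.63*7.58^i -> [8.63, 65.42, 495.85, 3758.53, 28489.68]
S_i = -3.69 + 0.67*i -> [-3.69, -3.02, -2.35, -1.68, -1.01]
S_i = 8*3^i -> [8, 24, 72, 216, 648]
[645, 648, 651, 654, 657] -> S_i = 645 + 3*i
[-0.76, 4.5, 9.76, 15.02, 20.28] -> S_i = -0.76 + 5.26*i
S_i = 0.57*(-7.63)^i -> [0.57, -4.35, 33.18, -253.19, 1931.85]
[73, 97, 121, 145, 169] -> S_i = 73 + 24*i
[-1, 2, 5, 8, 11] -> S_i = -1 + 3*i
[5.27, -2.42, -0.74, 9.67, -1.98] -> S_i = Random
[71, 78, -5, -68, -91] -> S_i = Random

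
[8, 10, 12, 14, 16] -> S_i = 8 + 2*i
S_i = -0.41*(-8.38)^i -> [-0.41, 3.44, -28.79, 241.28, -2021.9]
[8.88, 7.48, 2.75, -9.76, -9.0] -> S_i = Random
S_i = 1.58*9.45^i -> [1.58, 14.93, 141.1, 1333.38, 12600.4]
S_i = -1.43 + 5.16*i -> [-1.43, 3.73, 8.89, 14.05, 19.21]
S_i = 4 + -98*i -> [4, -94, -192, -290, -388]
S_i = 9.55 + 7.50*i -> [9.55, 17.05, 24.55, 32.05, 39.55]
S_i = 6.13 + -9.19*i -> [6.13, -3.06, -12.25, -21.44, -30.63]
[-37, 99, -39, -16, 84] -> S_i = Random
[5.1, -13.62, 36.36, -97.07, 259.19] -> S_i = 5.10*(-2.67)^i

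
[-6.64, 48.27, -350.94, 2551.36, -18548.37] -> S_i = -6.64*(-7.27)^i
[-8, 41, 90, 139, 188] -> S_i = -8 + 49*i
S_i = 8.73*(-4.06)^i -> [8.73, -35.44, 143.9, -584.24, 2372.02]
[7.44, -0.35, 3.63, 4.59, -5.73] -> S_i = Random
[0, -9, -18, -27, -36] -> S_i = 0 + -9*i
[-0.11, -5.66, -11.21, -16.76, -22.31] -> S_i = -0.11 + -5.55*i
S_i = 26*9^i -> [26, 234, 2106, 18954, 170586]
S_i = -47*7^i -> [-47, -329, -2303, -16121, -112847]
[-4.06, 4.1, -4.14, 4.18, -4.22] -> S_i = -4.06*(-1.01)^i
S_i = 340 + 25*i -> [340, 365, 390, 415, 440]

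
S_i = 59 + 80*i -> [59, 139, 219, 299, 379]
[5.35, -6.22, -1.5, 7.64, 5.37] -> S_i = Random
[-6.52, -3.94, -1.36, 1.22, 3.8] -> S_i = -6.52 + 2.58*i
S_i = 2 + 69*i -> [2, 71, 140, 209, 278]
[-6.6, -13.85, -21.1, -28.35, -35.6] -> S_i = -6.60 + -7.25*i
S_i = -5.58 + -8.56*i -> [-5.58, -14.14, -22.7, -31.26, -39.82]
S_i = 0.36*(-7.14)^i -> [0.36, -2.57, 18.35, -131.04, 935.61]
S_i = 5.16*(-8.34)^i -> [5.16, -43.03, 358.91, -2993.28, 24963.98]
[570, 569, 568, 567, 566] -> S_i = 570 + -1*i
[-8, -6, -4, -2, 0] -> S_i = -8 + 2*i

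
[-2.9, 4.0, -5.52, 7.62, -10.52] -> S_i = -2.90*(-1.38)^i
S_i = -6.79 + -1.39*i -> [-6.79, -8.18, -9.57, -10.96, -12.35]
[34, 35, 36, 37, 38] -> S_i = 34 + 1*i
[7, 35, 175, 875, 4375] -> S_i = 7*5^i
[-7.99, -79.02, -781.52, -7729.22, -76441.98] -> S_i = -7.99*9.89^i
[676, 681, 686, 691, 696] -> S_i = 676 + 5*i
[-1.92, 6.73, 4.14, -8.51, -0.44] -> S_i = Random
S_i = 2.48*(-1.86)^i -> [2.48, -4.61, 8.58, -15.96, 29.68]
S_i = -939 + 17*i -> [-939, -922, -905, -888, -871]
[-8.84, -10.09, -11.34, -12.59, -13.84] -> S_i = -8.84 + -1.25*i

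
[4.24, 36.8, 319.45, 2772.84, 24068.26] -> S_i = 4.24*8.68^i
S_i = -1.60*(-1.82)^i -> [-1.6, 2.91, -5.3, 9.65, -17.56]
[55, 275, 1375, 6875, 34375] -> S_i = 55*5^i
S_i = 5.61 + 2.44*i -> [5.61, 8.05, 10.49, 12.93, 15.37]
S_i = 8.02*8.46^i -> [8.02, 67.85, 574.0, 4856.08, 41082.4]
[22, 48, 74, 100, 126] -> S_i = 22 + 26*i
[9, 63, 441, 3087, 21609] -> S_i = 9*7^i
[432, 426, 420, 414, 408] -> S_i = 432 + -6*i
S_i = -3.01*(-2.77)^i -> [-3.01, 8.34, -23.1, 63.97, -177.21]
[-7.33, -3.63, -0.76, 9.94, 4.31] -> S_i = Random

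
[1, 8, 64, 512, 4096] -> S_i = 1*8^i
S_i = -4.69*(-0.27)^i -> [-4.69, 1.27, -0.34, 0.09, -0.02]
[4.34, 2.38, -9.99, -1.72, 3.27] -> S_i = Random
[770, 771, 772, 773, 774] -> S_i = 770 + 1*i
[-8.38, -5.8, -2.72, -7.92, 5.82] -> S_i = Random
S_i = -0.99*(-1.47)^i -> [-0.99, 1.46, -2.14, 3.14, -4.62]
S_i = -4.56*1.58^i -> [-4.56, -7.2, -11.38, -17.99, -28.42]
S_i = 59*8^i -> [59, 472, 3776, 30208, 241664]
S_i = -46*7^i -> [-46, -322, -2254, -15778, -110446]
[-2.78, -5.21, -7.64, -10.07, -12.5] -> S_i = -2.78 + -2.43*i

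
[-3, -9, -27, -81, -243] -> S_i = -3*3^i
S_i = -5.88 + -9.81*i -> [-5.88, -15.69, -25.5, -35.31, -45.12]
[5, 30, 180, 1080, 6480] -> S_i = 5*6^i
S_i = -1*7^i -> [-1, -7, -49, -343, -2401]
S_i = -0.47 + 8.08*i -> [-0.47, 7.61, 15.69, 23.77, 31.85]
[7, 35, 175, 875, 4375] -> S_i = 7*5^i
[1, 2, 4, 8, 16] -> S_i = 1*2^i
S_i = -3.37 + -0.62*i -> [-3.37, -3.99, -4.61, -5.23, -5.85]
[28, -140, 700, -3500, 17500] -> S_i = 28*-5^i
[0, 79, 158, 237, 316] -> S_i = 0 + 79*i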